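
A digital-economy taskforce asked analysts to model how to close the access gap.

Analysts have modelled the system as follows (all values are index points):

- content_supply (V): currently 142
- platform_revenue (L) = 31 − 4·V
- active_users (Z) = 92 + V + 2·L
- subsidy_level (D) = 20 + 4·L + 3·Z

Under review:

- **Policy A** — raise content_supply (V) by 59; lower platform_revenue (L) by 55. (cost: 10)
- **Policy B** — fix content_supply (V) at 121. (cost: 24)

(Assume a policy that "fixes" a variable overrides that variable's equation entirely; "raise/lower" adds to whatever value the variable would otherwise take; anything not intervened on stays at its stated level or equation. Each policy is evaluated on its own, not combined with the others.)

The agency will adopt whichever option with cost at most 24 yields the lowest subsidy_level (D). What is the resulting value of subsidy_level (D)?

Policy A (V + 59, L − 55):
  V = 142 + 59 = 201
  L = 31 − 4·201 (−55 from intervention) = -828
  Z = 92 + 201 + 2·(-828) = -1363
  D = 20 + 4·(-828) + 3·(-1363) = -7381
Policy B (V := 121):
  V = 121
  L = 31 − 4·121 = -453
  Z = 92 + 121 + 2·(-453) = -693
  D = 20 + 4·(-453) + 3·(-693) = -3871
Comparing — Policy A: D=-7381, Policy B: D=-3871. Lowest is -7381 (Policy A).

-7381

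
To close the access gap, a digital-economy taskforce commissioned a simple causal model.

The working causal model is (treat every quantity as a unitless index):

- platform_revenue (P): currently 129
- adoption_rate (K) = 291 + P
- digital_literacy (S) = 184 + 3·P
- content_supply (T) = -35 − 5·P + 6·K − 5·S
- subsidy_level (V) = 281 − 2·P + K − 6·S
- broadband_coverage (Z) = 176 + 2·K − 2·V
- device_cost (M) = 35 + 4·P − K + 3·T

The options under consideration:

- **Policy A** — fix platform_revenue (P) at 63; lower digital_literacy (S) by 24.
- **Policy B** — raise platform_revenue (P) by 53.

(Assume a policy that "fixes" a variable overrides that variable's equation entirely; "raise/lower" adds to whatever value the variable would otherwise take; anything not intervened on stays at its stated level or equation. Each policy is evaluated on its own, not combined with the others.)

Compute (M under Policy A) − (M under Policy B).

5001

Policy A (P := 63, S − 24):
  P = 63
  K = 291 + 63 = 354
  S = 184 + 3·63 (−24 from intervention) = 349
  T = -35 − 5·63 + 6·354 − 5·349 = 29
  M = 35 + 4·63 − 354 + 3·29 = 20
Policy B (P + 53):
  P = 129 + 53 = 182
  K = 291 + 182 = 473
  S = 184 + 3·182 = 730
  T = -35 − 5·182 + 6·473 − 5·730 = -1757
  M = 35 + 4·182 − 473 + 3·(-1757) = -4981
M: 20 − (-4981) = 5001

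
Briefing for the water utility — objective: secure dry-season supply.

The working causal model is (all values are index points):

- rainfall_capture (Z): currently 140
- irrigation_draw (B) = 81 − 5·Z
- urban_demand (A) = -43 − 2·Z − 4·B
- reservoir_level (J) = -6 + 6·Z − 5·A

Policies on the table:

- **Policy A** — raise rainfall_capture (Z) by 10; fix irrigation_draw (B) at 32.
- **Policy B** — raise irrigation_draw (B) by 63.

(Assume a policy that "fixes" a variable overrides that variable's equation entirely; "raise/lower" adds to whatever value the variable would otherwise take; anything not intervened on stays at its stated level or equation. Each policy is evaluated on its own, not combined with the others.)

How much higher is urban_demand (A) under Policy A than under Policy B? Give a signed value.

Policy A (Z + 10, B := 32):
  Z = 140 + 10 = 150
  B = 32
  A = -43 − 2·150 − 4·32 = -471
Policy B (B + 63):
  Z = 140
  B = 81 − 5·140 (+63 from intervention) = -556
  A = -43 − 2·140 − 4·(-556) = 1901
A: -471 − 1901 = -2372

-2372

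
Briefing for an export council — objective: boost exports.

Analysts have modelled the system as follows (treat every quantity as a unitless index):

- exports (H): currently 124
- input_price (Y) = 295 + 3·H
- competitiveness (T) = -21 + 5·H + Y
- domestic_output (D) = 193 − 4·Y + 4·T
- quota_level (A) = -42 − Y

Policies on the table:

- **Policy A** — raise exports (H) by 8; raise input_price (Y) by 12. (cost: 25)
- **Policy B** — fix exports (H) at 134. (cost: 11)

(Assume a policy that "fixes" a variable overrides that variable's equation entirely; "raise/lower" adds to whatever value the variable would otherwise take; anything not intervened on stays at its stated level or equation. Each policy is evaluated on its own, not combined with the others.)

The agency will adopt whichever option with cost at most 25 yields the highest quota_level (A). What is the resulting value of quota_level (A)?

-739

Policy A (H + 8, Y + 12):
  H = 124 + 8 = 132
  Y = 295 + 3·132 (+12 from intervention) = 703
  A = -42 − 703 = -745
Policy B (H := 134):
  H = 134
  Y = 295 + 3·134 = 697
  A = -42 − 697 = -739
Comparing — Policy A: A=-745, Policy B: A=-739. Highest is -739 (Policy B).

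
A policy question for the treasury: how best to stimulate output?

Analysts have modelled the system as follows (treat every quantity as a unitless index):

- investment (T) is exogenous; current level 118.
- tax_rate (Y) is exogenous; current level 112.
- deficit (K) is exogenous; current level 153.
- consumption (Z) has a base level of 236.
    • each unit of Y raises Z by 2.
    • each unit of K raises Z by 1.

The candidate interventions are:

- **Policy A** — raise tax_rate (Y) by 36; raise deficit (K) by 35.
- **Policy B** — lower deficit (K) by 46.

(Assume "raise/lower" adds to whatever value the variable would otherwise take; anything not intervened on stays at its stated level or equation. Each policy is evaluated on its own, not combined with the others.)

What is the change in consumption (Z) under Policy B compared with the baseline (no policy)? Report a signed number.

-46

Baseline:
  Y = 112
  K = 153
  Z = 236 + 2·112 + 153 = 613
Policy B (K − 46):
  Y = 112
  K = 153 − 46 = 107
  Z = 236 + 2·112 + 107 = 567
Change in Z: 567 − 613 = -46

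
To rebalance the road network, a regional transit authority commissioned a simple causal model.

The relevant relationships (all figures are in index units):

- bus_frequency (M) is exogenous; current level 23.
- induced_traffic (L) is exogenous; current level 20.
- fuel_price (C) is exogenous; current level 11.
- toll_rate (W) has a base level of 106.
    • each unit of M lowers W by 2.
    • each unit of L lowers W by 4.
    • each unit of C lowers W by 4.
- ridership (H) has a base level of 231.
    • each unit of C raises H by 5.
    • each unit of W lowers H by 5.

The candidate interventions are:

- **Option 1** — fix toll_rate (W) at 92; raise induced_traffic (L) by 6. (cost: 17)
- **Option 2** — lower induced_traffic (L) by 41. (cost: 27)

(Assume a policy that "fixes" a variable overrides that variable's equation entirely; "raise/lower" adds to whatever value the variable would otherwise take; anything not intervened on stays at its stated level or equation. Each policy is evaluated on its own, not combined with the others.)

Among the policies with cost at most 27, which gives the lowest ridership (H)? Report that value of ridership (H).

-214

Option 1 (W := 92, L + 6):
  M = 23
  L = 20 + 6 = 26
  C = 11
  W = 92
  H = 231 + 5·11 − 5·92 = -174
Option 2 (L − 41):
  M = 23
  L = 20 − 41 = -21
  C = 11
  W = 106 − 2·23 − 4·(-21) − 4·11 = 100
  H = 231 + 5·11 − 5·100 = -214
Comparing — Option 1: H=-174, Option 2: H=-214. Lowest is -214 (Option 2).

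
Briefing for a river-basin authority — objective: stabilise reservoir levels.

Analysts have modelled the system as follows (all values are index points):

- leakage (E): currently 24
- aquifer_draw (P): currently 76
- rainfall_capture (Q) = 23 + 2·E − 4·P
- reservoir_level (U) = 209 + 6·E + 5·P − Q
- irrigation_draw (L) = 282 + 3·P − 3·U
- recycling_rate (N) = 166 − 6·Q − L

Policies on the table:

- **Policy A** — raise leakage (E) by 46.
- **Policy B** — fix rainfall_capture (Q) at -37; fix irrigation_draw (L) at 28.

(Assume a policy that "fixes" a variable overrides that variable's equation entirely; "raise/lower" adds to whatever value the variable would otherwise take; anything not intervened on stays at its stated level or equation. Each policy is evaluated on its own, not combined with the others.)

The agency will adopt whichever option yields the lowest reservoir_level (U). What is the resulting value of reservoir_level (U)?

770

Policy A (E + 46):
  E = 24 + 46 = 70
  P = 76
  Q = 23 + 2·70 − 4·76 = -141
  U = 209 + 6·70 + 5·76 − (-141) = 1150
Policy B (Q := -37, L := 28):
  E = 24
  P = 76
  Q = -37
  U = 209 + 6·24 + 5·76 − (-37) = 770
Comparing — Policy A: U=1150, Policy B: U=770. Lowest is 770 (Policy B).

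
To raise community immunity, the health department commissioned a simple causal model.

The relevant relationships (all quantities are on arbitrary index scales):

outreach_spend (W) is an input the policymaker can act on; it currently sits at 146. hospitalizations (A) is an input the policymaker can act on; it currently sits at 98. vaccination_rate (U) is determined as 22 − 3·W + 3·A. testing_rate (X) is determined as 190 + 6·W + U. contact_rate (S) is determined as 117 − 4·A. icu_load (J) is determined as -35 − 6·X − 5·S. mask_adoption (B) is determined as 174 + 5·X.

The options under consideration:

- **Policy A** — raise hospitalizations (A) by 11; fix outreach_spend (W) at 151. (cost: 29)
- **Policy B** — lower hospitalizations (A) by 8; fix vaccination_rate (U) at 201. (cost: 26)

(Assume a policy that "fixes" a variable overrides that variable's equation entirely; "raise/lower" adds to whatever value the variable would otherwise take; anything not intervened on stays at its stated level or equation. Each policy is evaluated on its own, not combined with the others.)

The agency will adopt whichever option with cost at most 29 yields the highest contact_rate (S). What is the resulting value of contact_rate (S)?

Policy A (A + 11, W := 151):
  A = 98 + 11 = 109
  S = 117 − 4·109 = -319
Policy B (A − 8, U := 201):
  A = 98 − 8 = 90
  S = 117 − 4·90 = -243
Comparing — Policy A: S=-319, Policy B: S=-243. Highest is -243 (Policy B).

-243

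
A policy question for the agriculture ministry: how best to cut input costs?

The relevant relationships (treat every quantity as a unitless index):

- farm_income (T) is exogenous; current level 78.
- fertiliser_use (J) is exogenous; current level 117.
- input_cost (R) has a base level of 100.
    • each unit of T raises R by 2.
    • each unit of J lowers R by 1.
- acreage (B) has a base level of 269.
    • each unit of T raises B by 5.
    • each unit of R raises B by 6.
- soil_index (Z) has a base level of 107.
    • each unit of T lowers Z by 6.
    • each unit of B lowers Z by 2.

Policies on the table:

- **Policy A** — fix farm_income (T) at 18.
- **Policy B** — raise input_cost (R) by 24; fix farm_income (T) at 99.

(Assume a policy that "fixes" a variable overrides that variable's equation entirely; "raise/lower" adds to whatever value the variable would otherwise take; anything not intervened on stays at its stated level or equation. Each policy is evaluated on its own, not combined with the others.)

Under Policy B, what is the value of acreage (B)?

Policy B (R + 24, T := 99):
  T = 99
  J = 117
  R = 100 + 2·99 − 117 (+24 from intervention) = 205
  B = 269 + 5·99 + 6·205 = 1994

1994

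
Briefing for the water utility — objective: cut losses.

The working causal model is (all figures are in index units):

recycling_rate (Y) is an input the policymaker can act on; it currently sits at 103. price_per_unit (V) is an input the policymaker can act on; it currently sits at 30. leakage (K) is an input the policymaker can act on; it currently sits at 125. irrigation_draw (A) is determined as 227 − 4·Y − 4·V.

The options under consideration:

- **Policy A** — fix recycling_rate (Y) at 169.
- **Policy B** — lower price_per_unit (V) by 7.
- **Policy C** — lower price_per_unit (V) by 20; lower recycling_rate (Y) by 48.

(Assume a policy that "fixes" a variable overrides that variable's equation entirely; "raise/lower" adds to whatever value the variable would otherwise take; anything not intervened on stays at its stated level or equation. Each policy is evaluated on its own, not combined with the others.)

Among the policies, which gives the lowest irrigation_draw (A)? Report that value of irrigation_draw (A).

-569

Policy A (Y := 169):
  Y = 169
  V = 30
  A = 227 − 4·169 − 4·30 = -569
Policy B (V − 7):
  Y = 103
  V = 30 − 7 = 23
  A = 227 − 4·103 − 4·23 = -277
Policy C (V − 20, Y − 48):
  Y = 103 − 48 = 55
  V = 30 − 20 = 10
  A = 227 − 4·55 − 4·10 = -33
Comparing — Policy A: A=-569, Policy B: A=-277, Policy C: A=-33. Lowest is -569 (Policy A).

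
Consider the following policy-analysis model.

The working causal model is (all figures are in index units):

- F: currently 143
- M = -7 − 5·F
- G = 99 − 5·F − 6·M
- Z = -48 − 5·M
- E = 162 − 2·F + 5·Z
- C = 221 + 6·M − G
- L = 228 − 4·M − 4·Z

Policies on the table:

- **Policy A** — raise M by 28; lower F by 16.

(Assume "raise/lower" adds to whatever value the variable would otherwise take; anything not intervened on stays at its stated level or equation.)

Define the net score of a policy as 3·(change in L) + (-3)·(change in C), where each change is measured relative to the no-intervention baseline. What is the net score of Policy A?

Baseline:
  F = 143
  M = -7 − 5·143 = -722
  G = 99 − 5·143 − 6·(-722) = 3716
  Z = -48 − 5·(-722) = 3562
  C = 221 + 6·(-722) − 3716 = -7827
  L = 228 − 4·(-722) − 4·3562 = -11132
Policy A (M + 28, F − 16):
  F = 143 − 16 = 127
  M = -7 − 5·127 (+28 from intervention) = -614
  G = 99 − 5·127 − 6·(-614) = 3148
  Z = -48 − 5·(-614) = 3022
  C = 221 + 6·(-614) − 3148 = -6611
  L = 228 − 4·(-614) − 4·3022 = -9404
ΔL = -9404 − (-11132) = 1728; ΔC = -6611 − (-7827) = 1216
Score = 3·1728 + (-3)·1216 = 1536

1536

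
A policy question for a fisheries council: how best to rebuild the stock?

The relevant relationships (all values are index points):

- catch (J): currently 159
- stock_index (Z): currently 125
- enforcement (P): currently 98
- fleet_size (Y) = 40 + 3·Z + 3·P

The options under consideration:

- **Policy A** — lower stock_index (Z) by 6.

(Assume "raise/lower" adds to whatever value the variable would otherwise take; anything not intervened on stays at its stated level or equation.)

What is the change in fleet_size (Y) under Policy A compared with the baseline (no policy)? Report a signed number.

Baseline:
  Z = 125
  P = 98
  Y = 40 + 3·125 + 3·98 = 709
Policy A (Z − 6):
  Z = 125 − 6 = 119
  P = 98
  Y = 40 + 3·119 + 3·98 = 691
Change in Y: 691 − 709 = -18

-18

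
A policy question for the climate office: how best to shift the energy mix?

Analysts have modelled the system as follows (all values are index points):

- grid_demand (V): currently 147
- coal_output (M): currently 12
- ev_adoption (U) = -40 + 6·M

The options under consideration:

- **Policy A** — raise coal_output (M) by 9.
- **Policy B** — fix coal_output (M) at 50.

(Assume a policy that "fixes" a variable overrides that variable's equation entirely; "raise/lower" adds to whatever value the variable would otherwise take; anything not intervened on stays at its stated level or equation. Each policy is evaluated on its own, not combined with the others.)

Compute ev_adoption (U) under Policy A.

Policy A (M + 9):
  M = 12 + 9 = 21
  U = -40 + 6·21 = 86

86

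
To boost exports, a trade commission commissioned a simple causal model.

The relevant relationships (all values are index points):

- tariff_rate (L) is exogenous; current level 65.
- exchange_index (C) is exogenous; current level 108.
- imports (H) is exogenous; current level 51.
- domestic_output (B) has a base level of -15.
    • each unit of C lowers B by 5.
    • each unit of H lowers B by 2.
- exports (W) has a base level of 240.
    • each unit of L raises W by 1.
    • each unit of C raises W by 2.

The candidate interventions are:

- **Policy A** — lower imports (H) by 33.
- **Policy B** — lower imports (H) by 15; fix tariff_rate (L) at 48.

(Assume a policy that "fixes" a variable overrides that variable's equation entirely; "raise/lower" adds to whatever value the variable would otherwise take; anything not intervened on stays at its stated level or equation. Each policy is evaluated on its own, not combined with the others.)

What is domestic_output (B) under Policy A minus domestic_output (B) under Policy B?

Policy A (H − 33):
  C = 108
  H = 51 − 33 = 18
  B = -15 − 5·108 − 2·18 = -591
Policy B (H − 15, L := 48):
  C = 108
  H = 51 − 15 = 36
  B = -15 − 5·108 − 2·36 = -627
B: -591 − (-627) = 36

36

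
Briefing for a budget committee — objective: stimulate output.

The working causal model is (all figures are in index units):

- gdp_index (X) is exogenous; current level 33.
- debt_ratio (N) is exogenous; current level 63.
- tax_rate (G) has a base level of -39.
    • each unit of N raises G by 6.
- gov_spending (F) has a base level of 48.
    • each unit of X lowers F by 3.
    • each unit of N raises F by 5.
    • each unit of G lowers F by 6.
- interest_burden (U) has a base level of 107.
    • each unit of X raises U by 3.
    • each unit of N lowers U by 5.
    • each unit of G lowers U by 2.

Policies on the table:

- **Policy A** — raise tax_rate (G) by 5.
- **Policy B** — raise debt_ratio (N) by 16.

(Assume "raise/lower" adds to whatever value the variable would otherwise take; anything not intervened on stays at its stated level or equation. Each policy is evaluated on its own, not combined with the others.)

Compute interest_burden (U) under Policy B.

Policy B (N + 16):
  X = 33
  N = 63 + 16 = 79
  G = -39 + 6·79 = 435
  U = 107 + 3·33 − 5·79 − 2·435 = -1059

-1059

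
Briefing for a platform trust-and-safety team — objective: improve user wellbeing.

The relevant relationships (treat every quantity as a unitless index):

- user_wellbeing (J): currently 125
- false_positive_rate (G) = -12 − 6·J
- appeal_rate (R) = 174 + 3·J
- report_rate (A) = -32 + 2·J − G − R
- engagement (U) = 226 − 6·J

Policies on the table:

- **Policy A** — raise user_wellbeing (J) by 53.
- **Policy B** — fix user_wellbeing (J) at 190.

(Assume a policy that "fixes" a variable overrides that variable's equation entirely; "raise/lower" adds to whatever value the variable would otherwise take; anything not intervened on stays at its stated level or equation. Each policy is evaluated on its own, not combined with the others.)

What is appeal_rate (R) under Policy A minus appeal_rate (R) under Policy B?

-36

Policy A (J + 53):
  J = 125 + 53 = 178
  R = 174 + 3·178 = 708
Policy B (J := 190):
  J = 190
  R = 174 + 3·190 = 744
R: 708 − 744 = -36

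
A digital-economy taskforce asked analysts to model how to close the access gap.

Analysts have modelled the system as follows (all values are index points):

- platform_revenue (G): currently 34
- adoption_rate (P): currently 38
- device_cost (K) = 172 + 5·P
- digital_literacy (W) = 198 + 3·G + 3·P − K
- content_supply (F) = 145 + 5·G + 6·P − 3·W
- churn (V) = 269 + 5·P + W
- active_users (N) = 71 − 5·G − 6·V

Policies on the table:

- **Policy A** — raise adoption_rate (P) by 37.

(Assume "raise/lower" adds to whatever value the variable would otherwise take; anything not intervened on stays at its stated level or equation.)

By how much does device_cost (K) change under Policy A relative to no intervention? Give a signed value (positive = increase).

185

Baseline:
  P = 38
  K = 172 + 5·38 = 362
Policy A (P + 37):
  P = 38 + 37 = 75
  K = 172 + 5·75 = 547
Change in K: 547 − 362 = 185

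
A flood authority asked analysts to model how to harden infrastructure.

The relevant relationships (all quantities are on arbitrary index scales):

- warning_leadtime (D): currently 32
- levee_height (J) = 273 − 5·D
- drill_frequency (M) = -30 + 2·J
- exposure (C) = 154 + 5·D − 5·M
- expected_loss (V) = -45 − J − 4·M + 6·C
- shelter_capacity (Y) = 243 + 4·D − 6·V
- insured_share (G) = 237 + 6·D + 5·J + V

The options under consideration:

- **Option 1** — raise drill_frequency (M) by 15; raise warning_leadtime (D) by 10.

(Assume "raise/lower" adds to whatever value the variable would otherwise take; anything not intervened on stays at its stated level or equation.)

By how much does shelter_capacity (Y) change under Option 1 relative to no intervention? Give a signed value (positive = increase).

Baseline:
  D = 32
  J = 273 − 5·32 = 113
  M = -30 + 2·113 = 196
  C = 154 + 5·32 − 5·196 = -666
  V = -45 − 113 − 4·196 + 6·(-666) = -4938
  Y = 243 + 4·32 − 6·(-4938) = 29999
Option 1 (M + 15, D + 10):
  D = 32 + 10 = 42
  J = 273 − 5·42 = 63
  M = -30 + 2·63 (+15 from intervention) = 111
  C = 154 + 5·42 − 5·111 = -191
  V = -45 − 63 − 4·111 + 6·(-191) = -1698
  Y = 243 + 4·42 − 6·(-1698) = 10599
Change in Y: 10599 − 29999 = -19400

-19400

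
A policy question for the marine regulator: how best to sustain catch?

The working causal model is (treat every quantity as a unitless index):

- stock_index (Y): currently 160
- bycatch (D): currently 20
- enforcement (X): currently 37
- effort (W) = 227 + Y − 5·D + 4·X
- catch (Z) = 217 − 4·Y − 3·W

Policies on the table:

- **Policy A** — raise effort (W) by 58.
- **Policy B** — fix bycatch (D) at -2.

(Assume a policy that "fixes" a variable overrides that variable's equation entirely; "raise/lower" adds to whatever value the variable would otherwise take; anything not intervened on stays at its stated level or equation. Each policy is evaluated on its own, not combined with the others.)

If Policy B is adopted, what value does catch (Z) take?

Policy B (D := -2):
  Y = 160
  D = -2
  X = 37
  W = 227 + 160 − 5·(-2) + 4·37 = 545
  Z = 217 − 4·160 − 3·545 = -2058

-2058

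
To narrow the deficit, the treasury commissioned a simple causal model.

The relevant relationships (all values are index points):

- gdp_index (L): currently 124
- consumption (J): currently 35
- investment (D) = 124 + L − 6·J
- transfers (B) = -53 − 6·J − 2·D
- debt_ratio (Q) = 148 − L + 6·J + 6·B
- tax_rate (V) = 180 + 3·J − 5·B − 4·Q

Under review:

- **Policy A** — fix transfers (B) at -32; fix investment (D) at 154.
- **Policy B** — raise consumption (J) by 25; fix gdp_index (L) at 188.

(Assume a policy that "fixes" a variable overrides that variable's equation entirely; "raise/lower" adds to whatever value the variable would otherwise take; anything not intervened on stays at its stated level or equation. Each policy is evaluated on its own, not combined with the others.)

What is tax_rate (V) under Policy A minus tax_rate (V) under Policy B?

-7996

Policy A (B := -32, D := 154):
  L = 124
  J = 35
  D = 154
  B = -32
  Q = 148 − 124 + 6·35 + 6·(-32) = 42
  V = 180 + 3·35 − 5·(-32) − 4·42 = 277
Policy B (J + 25, L := 188):
  L = 188
  J = 35 + 25 = 60
  D = 124 + 188 − 6·60 = -48
  B = -53 − 6·60 − 2·(-48) = -317
  Q = 148 − 188 + 6·60 + 6·(-317) = -1582
  V = 180 + 3·60 − 5·(-317) − 4·(-1582) = 8273
V: 277 − 8273 = -7996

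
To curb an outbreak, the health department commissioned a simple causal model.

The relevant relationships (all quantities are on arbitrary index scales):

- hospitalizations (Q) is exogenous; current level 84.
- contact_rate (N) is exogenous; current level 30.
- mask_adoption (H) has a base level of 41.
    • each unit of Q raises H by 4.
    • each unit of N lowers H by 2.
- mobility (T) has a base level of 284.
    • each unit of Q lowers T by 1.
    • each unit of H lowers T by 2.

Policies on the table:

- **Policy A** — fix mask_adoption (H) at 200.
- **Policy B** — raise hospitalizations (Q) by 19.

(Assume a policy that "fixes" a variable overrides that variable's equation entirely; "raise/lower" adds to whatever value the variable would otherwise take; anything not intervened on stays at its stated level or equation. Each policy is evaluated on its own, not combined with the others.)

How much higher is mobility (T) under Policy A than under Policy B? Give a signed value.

405

Policy A (H := 200):
  Q = 84
  N = 30
  H = 200
  T = 284 − 84 − 2·200 = -200
Policy B (Q + 19):
  Q = 84 + 19 = 103
  N = 30
  H = 41 + 4·103 − 2·30 = 393
  T = 284 − 103 − 2·393 = -605
T: -200 − (-605) = 405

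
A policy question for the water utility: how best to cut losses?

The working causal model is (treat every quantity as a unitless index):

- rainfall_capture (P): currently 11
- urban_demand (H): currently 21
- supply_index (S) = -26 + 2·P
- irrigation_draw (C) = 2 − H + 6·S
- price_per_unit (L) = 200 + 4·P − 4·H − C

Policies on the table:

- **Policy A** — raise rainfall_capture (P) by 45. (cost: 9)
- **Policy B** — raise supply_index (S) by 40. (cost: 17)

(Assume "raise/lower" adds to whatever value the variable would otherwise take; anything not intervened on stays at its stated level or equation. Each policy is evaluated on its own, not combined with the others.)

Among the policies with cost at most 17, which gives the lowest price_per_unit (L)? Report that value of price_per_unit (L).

Policy A (P + 45):
  P = 11 + 45 = 56
  H = 21
  S = -26 + 2·56 = 86
  C = 2 − 21 + 6·86 = 497
  L = 200 + 4·56 − 4·21 − 497 = -157
Policy B (S + 40):
  P = 11
  H = 21
  S = -26 + 2·11 (+40 from intervention) = 36
  C = 2 − 21 + 6·36 = 197
  L = 200 + 4·11 − 4·21 − 197 = -37
Comparing — Policy A: L=-157, Policy B: L=-37. Lowest is -157 (Policy A).

-157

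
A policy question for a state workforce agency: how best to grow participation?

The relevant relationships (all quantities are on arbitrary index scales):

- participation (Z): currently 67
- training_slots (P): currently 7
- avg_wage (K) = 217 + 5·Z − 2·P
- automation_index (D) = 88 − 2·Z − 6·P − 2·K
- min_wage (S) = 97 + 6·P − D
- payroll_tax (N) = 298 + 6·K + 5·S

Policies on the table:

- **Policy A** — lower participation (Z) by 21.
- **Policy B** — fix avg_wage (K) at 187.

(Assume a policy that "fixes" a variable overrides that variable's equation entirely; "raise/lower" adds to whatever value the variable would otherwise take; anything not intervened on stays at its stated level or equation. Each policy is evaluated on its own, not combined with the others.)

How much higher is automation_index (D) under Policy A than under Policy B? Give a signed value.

Policy A (Z − 21):
  Z = 67 − 21 = 46
  P = 7
  K = 217 + 5·46 − 2·7 = 433
  D = 88 − 2·46 − 6·7 − 2·433 = -912
Policy B (K := 187):
  Z = 67
  P = 7
  K = 187
  D = 88 − 2·67 − 6·7 − 2·187 = -462
D: -912 − (-462) = -450

-450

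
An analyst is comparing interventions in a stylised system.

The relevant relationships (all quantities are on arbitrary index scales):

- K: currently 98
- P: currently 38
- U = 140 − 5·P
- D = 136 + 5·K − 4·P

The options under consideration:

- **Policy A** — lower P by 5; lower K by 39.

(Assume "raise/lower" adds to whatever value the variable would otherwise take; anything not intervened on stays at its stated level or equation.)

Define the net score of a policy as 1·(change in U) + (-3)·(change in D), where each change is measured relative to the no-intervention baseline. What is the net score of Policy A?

550

Baseline:
  K = 98
  P = 38
  U = 140 − 5·38 = -50
  D = 136 + 5·98 − 4·38 = 474
Policy A (P − 5, K − 39):
  K = 98 − 39 = 59
  P = 38 − 5 = 33
  U = 140 − 5·33 = -25
  D = 136 + 5·59 − 4·33 = 299
ΔU = -25 − (-50) = 25; ΔD = 299 − 474 = -175
Score = 1·25 + (-3)·(-175) = 550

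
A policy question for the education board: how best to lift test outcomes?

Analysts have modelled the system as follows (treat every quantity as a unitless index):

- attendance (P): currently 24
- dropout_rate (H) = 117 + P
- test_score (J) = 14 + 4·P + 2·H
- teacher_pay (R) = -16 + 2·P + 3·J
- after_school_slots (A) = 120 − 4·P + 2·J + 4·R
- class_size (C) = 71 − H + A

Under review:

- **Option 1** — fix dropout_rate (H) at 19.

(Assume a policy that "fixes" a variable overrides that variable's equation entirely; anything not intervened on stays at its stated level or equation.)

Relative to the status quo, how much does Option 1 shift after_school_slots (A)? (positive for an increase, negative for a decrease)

Baseline:
  P = 24
  H = 117 + 24 = 141
  J = 14 + 4·24 + 2·141 = 392
  R = -16 + 2·24 + 3·392 = 1208
  A = 120 − 4·24 + 2·392 + 4·1208 = 5640
Option 1 (H := 19):
  P = 24
  H = 19
  J = 14 + 4·24 + 2·19 = 148
  R = -16 + 2·24 + 3·148 = 476
  A = 120 − 4·24 + 2·148 + 4·476 = 2224
Change in A: 2224 − 5640 = -3416

-3416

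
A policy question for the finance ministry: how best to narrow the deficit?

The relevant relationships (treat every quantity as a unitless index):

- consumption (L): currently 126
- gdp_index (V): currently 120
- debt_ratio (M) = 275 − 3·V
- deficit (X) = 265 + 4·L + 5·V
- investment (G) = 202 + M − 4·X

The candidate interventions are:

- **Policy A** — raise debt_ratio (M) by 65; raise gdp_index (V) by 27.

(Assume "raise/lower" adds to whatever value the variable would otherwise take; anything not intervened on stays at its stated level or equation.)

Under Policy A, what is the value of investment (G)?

-5915

Policy A (M + 65, V + 27):
  L = 126
  V = 120 + 27 = 147
  M = 275 − 3·147 (+65 from intervention) = -101
  X = 265 + 4·126 + 5·147 = 1504
  G = 202 + (-101) − 4·1504 = -5915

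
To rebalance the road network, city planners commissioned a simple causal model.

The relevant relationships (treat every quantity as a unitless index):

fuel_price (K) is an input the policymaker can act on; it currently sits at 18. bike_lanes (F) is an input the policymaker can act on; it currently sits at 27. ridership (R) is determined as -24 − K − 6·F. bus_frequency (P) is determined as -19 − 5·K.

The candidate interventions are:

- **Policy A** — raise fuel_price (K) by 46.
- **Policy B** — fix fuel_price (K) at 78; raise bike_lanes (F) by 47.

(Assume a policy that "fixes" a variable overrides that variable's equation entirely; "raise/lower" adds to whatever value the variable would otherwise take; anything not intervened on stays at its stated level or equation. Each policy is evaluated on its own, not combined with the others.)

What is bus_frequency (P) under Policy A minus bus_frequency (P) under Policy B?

Policy A (K + 46):
  K = 18 + 46 = 64
  P = -19 − 5·64 = -339
Policy B (K := 78, F + 47):
  K = 78
  P = -19 − 5·78 = -409
P: -339 − (-409) = 70

70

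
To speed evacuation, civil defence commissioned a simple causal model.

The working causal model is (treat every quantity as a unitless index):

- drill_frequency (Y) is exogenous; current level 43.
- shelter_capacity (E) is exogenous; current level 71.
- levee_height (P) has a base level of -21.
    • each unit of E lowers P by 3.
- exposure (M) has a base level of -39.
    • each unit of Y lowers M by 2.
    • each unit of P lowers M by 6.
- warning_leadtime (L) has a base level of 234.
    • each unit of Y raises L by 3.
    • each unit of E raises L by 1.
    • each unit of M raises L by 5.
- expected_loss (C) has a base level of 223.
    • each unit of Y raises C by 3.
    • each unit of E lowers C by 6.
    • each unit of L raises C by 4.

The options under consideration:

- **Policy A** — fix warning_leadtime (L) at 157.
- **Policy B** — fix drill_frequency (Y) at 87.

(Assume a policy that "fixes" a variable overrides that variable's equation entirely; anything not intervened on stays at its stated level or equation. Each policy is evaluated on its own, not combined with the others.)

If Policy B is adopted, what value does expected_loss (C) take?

26142

Policy B (Y := 87):
  Y = 87
  E = 71
  P = -21 − 3·71 = -234
  M = -39 − 2·87 − 6·(-234) = 1191
  L = 234 + 3·87 + 71 + 5·1191 = 6521
  C = 223 + 3·87 − 6·71 + 4·6521 = 26142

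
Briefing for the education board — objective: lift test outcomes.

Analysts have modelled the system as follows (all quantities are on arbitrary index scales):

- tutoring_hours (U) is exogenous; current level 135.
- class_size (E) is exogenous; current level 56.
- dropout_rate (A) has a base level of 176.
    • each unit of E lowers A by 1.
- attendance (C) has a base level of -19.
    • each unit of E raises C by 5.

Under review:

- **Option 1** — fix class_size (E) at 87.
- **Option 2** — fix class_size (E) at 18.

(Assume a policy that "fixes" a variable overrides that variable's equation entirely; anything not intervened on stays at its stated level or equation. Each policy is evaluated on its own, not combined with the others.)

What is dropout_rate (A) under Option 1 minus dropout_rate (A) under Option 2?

Option 1 (E := 87):
  E = 87
  A = 176 − 87 = 89
Option 2 (E := 18):
  E = 18
  A = 176 − 18 = 158
A: 89 − 158 = -69

-69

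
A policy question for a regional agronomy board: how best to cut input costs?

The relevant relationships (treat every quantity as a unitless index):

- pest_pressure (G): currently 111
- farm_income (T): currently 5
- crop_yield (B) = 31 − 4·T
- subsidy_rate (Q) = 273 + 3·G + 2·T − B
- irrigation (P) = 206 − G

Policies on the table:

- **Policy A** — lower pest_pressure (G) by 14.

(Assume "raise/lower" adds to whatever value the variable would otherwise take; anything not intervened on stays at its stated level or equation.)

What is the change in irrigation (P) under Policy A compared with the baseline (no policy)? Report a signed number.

14

Baseline:
  G = 111
  P = 206 − 111 = 95
Policy A (G − 14):
  G = 111 − 14 = 97
  P = 206 − 97 = 109
Change in P: 109 − 95 = 14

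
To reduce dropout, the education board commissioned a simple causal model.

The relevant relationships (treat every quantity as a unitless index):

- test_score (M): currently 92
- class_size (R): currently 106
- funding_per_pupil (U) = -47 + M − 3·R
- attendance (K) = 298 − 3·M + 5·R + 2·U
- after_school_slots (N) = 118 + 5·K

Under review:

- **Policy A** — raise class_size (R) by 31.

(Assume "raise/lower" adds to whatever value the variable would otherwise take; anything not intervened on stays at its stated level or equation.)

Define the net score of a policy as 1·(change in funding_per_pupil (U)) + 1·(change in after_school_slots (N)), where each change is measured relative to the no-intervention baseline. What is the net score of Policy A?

Baseline:
  M = 92
  R = 106
  U = -47 + 92 − 3·106 = -273
  K = 298 − 3·92 + 5·106 + 2·(-273) = 6
  N = 118 + 5·6 = 148
Policy A (R + 31):
  M = 92
  R = 106 + 31 = 137
  U = -47 + 92 − 3·137 = -366
  K = 298 − 3·92 + 5·137 + 2·(-366) = -25
  N = 118 + 5·(-25) = -7
ΔU = -366 − (-273) = -93; ΔN = -7 − 148 = -155
Score = 1·(-93) + 1·(-155) = -248

-248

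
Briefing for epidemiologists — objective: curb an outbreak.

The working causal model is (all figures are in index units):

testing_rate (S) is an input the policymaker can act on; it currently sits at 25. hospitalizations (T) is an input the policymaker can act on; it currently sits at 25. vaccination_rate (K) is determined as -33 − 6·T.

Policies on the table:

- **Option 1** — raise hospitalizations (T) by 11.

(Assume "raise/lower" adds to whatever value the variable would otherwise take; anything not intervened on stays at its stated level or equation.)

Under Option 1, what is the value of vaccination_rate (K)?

-249

Option 1 (T + 11):
  T = 25 + 11 = 36
  K = -33 − 6·36 = -249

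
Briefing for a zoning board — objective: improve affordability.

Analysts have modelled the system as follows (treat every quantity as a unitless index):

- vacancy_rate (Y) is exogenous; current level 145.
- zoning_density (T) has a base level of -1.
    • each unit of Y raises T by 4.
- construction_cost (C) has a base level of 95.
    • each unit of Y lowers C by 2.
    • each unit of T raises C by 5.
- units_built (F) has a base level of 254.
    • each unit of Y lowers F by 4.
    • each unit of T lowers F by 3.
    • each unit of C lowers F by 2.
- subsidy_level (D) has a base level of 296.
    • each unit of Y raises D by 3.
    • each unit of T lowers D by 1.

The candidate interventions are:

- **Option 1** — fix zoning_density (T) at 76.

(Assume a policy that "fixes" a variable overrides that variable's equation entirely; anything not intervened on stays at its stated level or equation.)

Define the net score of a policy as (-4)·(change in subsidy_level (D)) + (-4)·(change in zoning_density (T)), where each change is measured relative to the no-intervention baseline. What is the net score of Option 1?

0

Baseline:
  Y = 145
  T = -1 + 4·145 = 579
  D = 296 + 3·145 − 579 = 152
Option 1 (T := 76):
  Y = 145
  T = 76
  D = 296 + 3·145 − 76 = 655
ΔD = 655 − 152 = 503; ΔT = 76 − 579 = -503
Score = (-4)·503 + (-4)·(-503) = 0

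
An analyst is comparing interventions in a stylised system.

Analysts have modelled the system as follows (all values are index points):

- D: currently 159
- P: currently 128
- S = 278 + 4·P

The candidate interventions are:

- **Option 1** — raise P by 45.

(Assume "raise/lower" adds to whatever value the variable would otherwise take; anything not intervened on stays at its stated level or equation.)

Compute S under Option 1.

970

Option 1 (P + 45):
  P = 128 + 45 = 173
  S = 278 + 4·173 = 970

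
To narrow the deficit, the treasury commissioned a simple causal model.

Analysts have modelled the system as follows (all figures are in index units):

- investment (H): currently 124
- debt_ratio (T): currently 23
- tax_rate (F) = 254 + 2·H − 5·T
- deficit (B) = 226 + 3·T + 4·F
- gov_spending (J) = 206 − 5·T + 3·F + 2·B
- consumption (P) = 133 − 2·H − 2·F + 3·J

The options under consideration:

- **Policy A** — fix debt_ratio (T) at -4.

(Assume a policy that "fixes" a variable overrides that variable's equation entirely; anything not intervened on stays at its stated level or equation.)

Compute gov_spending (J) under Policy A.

6396

Policy A (T := -4):
  H = 124
  T = -4
  F = 254 + 2·124 − 5·(-4) = 522
  B = 226 + 3·(-4) + 4·522 = 2302
  J = 206 − 5·(-4) + 3·522 + 2·2302 = 6396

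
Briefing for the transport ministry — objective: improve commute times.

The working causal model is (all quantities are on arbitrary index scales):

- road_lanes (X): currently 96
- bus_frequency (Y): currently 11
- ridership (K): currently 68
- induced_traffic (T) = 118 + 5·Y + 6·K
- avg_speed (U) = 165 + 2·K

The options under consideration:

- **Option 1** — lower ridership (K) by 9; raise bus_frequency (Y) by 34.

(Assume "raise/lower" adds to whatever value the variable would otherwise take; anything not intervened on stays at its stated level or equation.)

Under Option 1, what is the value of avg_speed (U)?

283

Option 1 (K − 9, Y + 34):
  K = 68 − 9 = 59
  U = 165 + 2·59 = 283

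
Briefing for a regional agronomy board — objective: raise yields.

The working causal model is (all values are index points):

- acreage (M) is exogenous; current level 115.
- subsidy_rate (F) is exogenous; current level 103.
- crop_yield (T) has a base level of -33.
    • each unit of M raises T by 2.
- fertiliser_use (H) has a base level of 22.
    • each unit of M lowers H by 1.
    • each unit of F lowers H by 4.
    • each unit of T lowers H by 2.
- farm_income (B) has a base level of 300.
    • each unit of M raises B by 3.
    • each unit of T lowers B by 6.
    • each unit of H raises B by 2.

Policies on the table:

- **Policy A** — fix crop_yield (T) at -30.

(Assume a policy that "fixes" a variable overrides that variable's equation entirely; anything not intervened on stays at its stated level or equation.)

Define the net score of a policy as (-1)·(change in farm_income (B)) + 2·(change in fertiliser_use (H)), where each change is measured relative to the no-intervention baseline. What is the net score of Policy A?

Baseline:
  M = 115
  F = 103
  T = -33 + 2·115 = 197
  H = 22 − 115 − 4·103 − 2·197 = -899
  B = 300 + 3·115 − 6·197 + 2·(-899) = -2335
Policy A (T := -30):
  M = 115
  F = 103
  T = -30
  H = 22 − 115 − 4·103 − 2·(-30) = -445
  B = 300 + 3·115 − 6·(-30) + 2·(-445) = -65
ΔB = -65 − (-2335) = 2270; ΔH = -445 − (-899) = 454
Score = (-1)·2270 + 2·454 = -1362

-1362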